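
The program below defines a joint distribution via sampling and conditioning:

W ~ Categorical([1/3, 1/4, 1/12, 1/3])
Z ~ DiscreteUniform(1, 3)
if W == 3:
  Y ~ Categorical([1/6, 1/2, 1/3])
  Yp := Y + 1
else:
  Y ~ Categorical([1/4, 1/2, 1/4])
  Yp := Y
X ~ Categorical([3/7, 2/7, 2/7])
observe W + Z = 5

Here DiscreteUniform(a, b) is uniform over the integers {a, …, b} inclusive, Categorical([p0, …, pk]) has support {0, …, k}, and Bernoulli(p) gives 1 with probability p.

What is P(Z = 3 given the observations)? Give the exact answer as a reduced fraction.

Enumerate traces; 18 have nonzero weight after conditioning:
  (W=2, Z=3, Y=0, X=0) weight 1/336
  (W=2, Z=3, Y=0, X=1) weight 1/504
  (W=2, Z=3, Y=0, X=2) weight 1/504
  (W=2, Z=3, Y=1, X=0) weight 1/168
  (W=2, Z=3, Y=1, X=1) weight 1/252
  (W=2, Z=3, Y=1, X=2) weight 1/252
  (W=2, Z=3, Y=2, X=0) weight 1/336
  (W=2, Z=3, Y=2, X=1) weight 1/504
  (W=3, Z=2, Y=0, X=0) weight 1/126
  … 9 more
Group by Z:
  weight(Z=2) = 1/9
  weight(Z=3) = 1/36
Total weight = 1/9 + 1/36 = 5/36
P(Z=2 | obs) = 1/9 / 5/36 = 4/5
P(Z=3 | obs) = 1/36 / 5/36 = 1/5

P(Z = 3 | obs) = 1/5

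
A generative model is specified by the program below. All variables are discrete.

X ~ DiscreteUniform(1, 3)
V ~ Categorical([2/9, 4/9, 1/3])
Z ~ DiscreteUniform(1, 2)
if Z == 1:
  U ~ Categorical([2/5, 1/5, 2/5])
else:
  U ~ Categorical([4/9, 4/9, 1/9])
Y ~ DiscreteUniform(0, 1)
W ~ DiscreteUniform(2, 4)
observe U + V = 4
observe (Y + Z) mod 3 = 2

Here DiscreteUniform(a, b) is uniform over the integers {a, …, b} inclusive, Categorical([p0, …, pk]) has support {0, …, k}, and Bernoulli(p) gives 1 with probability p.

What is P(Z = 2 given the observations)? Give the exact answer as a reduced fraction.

Enumerate traces; 18 have nonzero weight after conditioning:
  (X=1, V=2, Z=1, U=2, Y=1, W=2) weight 1/270
  (X=1, V=2, Z=1, U=2, Y=1, W=3) weight 1/270
  (X=1, V=2, Z=1, U=2, Y=1, W=4) weight 1/270
  (X=1, V=2, Z=2, U=2, Y=0, W=2) weight 1/972
  (X=1, V=2, Z=2, U=2, Y=0, W=3) weight 1/972
  (X=1, V=2, Z=2, U=2, Y=0, W=4) weight 1/972
  (X=2, V=2, Z=1, U=2, Y=1, W=2) weight 1/270
  (X=2, V=2, Z=1, U=2, Y=1, W=3) weight 1/270
  … 10 more
Group by Z:
  weight(Z=1) = 1/30
  weight(Z=2) = 1/108
Total weight = 1/30 + 1/108 = 23/540
P(Z=1 | obs) = 1/30 / 23/540 = 18/23
P(Z=2 | obs) = 1/108 / 23/540 = 5/23

P(Z = 2 | obs) = 5/23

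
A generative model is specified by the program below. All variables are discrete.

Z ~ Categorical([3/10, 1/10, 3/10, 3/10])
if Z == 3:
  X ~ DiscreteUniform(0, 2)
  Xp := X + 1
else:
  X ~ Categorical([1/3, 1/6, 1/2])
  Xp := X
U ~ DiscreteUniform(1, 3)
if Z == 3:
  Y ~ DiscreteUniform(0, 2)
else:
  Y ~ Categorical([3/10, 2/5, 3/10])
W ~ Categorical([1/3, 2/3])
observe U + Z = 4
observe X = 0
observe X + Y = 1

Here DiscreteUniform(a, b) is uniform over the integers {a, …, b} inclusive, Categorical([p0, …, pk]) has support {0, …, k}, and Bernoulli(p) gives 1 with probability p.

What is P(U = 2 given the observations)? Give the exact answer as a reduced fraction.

P(U = 2 | obs) = 6/13

Enumerate traces; 6 have nonzero weight after conditioning:
  (Z=1, X=0, U=3, Y=1, W=0) weight 1/675
  (Z=1, X=0, U=3, Y=1, W=1) weight 2/675
  (Z=2, X=0, U=2, Y=1, W=0) weight 1/225
  (Z=2, X=0, U=2, Y=1, W=1) weight 2/225
  (Z=3, X=0, U=1, Y=1, W=0) weight 1/270
  (Z=3, X=0, U=1, Y=1, W=1) weight 1/135
Group by U:
  weight(U=1) = 1/90
  weight(U=2) = 1/75
  weight(U=3) = 1/225
Total weight = 1/90 + 1/75 + 1/225 = 13/450
P(U=1 | obs) = 1/90 / 13/450 = 5/13
P(U=2 | obs) = 1/75 / 13/450 = 6/13
P(U=3 | obs) = 1/225 / 13/450 = 2/13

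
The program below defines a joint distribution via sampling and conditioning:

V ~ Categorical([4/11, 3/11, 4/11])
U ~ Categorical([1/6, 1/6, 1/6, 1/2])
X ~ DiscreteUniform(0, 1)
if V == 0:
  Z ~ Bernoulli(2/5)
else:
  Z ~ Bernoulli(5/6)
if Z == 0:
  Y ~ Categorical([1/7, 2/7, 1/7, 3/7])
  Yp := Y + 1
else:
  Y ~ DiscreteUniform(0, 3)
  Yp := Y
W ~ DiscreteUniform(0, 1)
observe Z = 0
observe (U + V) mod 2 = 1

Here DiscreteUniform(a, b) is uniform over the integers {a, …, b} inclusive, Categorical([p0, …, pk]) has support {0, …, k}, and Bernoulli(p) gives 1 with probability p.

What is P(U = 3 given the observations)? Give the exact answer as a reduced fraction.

Enumerate traces; 96 have nonzero weight after conditioning:
  (V=0, U=1, X=0, Z=0, Y=0, W=0) weight 1/770
  (V=0, U=1, X=0, Z=0, Y=0, W=1) weight 1/770
  (V=0, U=1, X=0, Z=0, Y=1, W=0) weight 1/385
  (V=0, U=1, X=0, Z=0, Y=1, W=1) weight 1/385
  (V=0, U=1, X=0, Z=0, Y=2, W=0) weight 1/770
  (V=0, U=1, X=0, Z=0, Y=2, W=1) weight 1/770
  (V=0, U=1, X=0, Z=0, Y=3, W=0) weight 3/770
  (V=0, U=1, X=0, Z=0, Y=3, W=1) weight 3/770
  (V=0, U=3, X=0, Z=0, Y=0, W=0) weight 3/770
  (V=1, U=0, X=0, Z=0, Y=0, W=0) weight 1/3696
  … 86 more
Group by U:
  weight(U=0) = 1/132
  weight(U=1) = 23/495
  weight(U=2) = 1/132
  weight(U=3) = 23/165
Total weight = 1/132 + 23/495 + 1/132 + 23/165 = 199/990
P(U=0 | obs) = 1/132 / 199/990 = 15/398
P(U=1 | obs) = 23/495 / 199/990 = 46/199
P(U=2 | obs) = 1/132 / 199/990 = 15/398
P(U=3 | obs) = 23/165 / 199/990 = 138/199

P(U = 3 | obs) = 138/199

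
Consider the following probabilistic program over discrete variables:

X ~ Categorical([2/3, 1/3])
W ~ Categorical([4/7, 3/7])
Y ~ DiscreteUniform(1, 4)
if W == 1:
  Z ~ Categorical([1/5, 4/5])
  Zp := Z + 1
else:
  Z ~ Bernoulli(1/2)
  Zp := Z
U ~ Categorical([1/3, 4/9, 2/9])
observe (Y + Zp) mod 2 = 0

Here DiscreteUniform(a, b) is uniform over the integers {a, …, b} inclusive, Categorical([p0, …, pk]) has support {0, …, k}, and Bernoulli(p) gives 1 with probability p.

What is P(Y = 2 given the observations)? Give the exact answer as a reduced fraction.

P(Y = 2 | obs) = 11/35

Enumerate traces; 48 have nonzero weight after conditioning:
  (X=0, W=0, Y=1, Z=1, U=0) weight 1/63
  (X=0, W=0, Y=1, Z=1, U=1) weight 4/189
  (X=0, W=0, Y=1, Z=1, U=2) weight 2/189
  (X=0, W=0, Y=2, Z=0, U=0) weight 1/63
  (X=0, W=0, Y=2, Z=0, U=1) weight 4/189
  (X=0, W=0, Y=2, Z=0, U=2) weight 2/189
  (X=0, W=0, Y=3, Z=1, U=0) weight 1/63
  (X=0, W=0, Y=3, Z=1, U=1) weight 4/189
  (X=0, W=0, Y=4, Z=0, U=0) weight 1/63
  … 39 more
Group by Y:
  weight(Y=1) = 13/140
  weight(Y=2) = 11/70
  weight(Y=3) = 13/140
  weight(Y=4) = 11/70
Total weight = 13/140 + 11/70 + 13/140 + 11/70 = 1/2
P(Y=1 | obs) = 13/140 / 1/2 = 13/70
P(Y=2 | obs) = 11/70 / 1/2 = 11/35
P(Y=3 | obs) = 13/140 / 1/2 = 13/70
P(Y=4 | obs) = 11/70 / 1/2 = 11/35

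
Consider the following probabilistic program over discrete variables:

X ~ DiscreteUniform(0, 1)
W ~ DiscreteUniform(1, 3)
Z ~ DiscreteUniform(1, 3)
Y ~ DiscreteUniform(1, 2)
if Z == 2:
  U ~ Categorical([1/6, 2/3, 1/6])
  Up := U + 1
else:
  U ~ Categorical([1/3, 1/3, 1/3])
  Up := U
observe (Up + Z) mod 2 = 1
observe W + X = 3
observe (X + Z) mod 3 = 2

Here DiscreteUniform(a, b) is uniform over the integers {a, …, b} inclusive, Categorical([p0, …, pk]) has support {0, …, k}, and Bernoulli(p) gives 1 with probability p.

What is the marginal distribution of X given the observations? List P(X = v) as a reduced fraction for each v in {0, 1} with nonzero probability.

P(X=0) = 1/3, P(X=1) = 2/3

Enumerate traces; 8 have nonzero weight after conditioning:
  (X=0, W=3, Z=2, Y=1, U=0) weight 1/216
  (X=0, W=3, Z=2, Y=1, U=2) weight 1/216
  (X=0, W=3, Z=2, Y=2, U=0) weight 1/216
  (X=0, W=3, Z=2, Y=2, U=2) weight 1/216
  (X=1, W=2, Z=1, Y=1, U=0) weight 1/108
  (X=1, W=2, Z=1, Y=1, U=2) weight 1/108
  (X=1, W=2, Z=1, Y=2, U=0) weight 1/108
  (X=1, W=2, Z=1, Y=2, U=2) weight 1/108
Group by X:
  weight(X=0) = 1/54
  weight(X=1) = 1/27
Total weight = 1/54 + 1/27 = 1/18
P(X=0 | obs) = 1/54 / 1/18 = 1/3
P(X=1 | obs) = 1/27 / 1/18 = 2/3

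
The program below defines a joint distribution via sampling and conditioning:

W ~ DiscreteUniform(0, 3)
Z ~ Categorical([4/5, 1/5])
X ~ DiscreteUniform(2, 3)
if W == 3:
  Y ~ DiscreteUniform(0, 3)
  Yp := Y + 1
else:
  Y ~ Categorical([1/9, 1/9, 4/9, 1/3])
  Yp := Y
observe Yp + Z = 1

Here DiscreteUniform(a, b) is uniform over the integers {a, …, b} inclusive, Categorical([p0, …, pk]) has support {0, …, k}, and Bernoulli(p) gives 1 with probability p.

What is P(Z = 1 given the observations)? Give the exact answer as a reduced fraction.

P(Z = 1 | obs) = 1/8

Enumerate traces; 14 have nonzero weight after conditioning:
  (W=0, Z=0, X=2, Y=1) weight 1/90
  (W=0, Z=0, X=3, Y=1) weight 1/90
  (W=0, Z=1, X=2, Y=0) weight 1/360
  (W=0, Z=1, X=3, Y=0) weight 1/360
  (W=1, Z=0, X=2, Y=1) weight 1/90
  (W=1, Z=0, X=3, Y=1) weight 1/90
  (W=1, Z=1, X=2, Y=0) weight 1/360
  (W=1, Z=1, X=3, Y=0) weight 1/360
  … 6 more
Group by Z:
  weight(Z=0) = 7/60
  weight(Z=1) = 1/60
Total weight = 7/60 + 1/60 = 2/15
P(Z=0 | obs) = 7/60 / 2/15 = 7/8
P(Z=1 | obs) = 1/60 / 2/15 = 1/8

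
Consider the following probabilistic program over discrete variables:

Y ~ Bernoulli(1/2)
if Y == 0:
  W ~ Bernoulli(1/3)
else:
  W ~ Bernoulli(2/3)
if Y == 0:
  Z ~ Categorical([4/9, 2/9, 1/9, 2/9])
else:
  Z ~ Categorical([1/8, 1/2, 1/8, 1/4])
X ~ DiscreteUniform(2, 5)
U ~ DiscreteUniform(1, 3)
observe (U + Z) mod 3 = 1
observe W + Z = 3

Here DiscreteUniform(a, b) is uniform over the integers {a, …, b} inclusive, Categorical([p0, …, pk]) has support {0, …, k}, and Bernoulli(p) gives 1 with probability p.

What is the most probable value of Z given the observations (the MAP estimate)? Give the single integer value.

argmax_v P(Z = v | obs) = 3

Enumerate traces; 16 have nonzero weight after conditioning:
  (Y=0, W=0, Z=3, X=2, U=1) weight 1/162
  (Y=0, W=0, Z=3, X=3, U=1) weight 1/162
  (Y=0, W=0, Z=3, X=4, U=1) weight 1/162
  (Y=0, W=0, Z=3, X=5, U=1) weight 1/162
  (Y=0, W=1, Z=2, X=2, U=2) weight 1/648
  (Y=0, W=1, Z=2, X=3, U=2) weight 1/648
  (Y=0, W=1, Z=2, X=4, U=2) weight 1/648
  (Y=0, W=1, Z=2, X=5, U=2) weight 1/648
  … 8 more
Group by Z:
  weight(Z=2) = 13/648
  weight(Z=3) = 25/648
Total weight = 13/648 + 25/648 = 19/324
P(Z=2 | obs) = 13/648 / 19/324 = 13/38
P(Z=3 | obs) = 25/648 / 19/324 = 25/38
argmax = 3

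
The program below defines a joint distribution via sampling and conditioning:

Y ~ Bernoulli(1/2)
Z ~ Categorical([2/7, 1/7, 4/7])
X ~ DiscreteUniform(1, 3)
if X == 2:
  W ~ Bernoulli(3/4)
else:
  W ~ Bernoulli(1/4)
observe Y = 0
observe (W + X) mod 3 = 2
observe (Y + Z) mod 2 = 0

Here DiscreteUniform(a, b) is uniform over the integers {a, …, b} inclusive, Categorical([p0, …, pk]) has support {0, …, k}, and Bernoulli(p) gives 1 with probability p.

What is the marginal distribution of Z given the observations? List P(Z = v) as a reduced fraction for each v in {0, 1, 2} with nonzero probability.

P(Z=0) = 1/3, P(Z=2) = 2/3

Enumerate traces; 4 have nonzero weight after conditioning:
  (Y=0, Z=0, X=1, W=1) weight 1/84
  (Y=0, Z=0, X=2, W=0) weight 1/84
  (Y=0, Z=2, X=1, W=1) weight 1/42
  (Y=0, Z=2, X=2, W=0) weight 1/42
Group by Z:
  weight(Z=0) = 1/42
  weight(Z=2) = 1/21
Total weight = 1/42 + 1/21 = 1/14
P(Z=0 | obs) = 1/42 / 1/14 = 1/3
P(Z=2 | obs) = 1/21 / 1/14 = 2/3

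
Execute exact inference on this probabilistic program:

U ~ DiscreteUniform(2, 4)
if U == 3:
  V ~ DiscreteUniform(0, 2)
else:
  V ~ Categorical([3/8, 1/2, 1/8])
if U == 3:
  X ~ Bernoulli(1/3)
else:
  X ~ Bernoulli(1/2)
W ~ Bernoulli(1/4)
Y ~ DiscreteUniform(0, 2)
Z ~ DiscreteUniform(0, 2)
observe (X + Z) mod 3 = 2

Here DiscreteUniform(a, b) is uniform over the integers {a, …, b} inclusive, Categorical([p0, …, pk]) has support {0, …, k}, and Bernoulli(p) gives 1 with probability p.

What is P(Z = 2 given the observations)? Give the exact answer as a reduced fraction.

Enumerate traces; 108 have nonzero weight after conditioning:
  (U=2, V=0, X=0, W=0, Y=0, Z=2) weight 1/192
  (U=2, V=0, X=0, W=0, Y=1, Z=2) weight 1/192
  (U=2, V=0, X=0, W=0, Y=2, Z=2) weight 1/192
  (U=2, V=0, X=0, W=1, Y=0, Z=2) weight 1/576
  (U=2, V=0, X=0, W=1, Y=1, Z=2) weight 1/576
  (U=2, V=0, X=0, W=1, Y=2, Z=2) weight 1/576
  (U=2, V=0, X=1, W=0, Y=0, Z=1) weight 1/192
  (U=2, V=0, X=1, W=0, Y=1, Z=1) weight 1/192
  … 100 more
Group by Z:
  weight(Z=1) = 4/27
  weight(Z=2) = 5/27
Total weight = 4/27 + 5/27 = 1/3
P(Z=1 | obs) = 4/27 / 1/3 = 4/9
P(Z=2 | obs) = 5/27 / 1/3 = 5/9

P(Z = 2 | obs) = 5/9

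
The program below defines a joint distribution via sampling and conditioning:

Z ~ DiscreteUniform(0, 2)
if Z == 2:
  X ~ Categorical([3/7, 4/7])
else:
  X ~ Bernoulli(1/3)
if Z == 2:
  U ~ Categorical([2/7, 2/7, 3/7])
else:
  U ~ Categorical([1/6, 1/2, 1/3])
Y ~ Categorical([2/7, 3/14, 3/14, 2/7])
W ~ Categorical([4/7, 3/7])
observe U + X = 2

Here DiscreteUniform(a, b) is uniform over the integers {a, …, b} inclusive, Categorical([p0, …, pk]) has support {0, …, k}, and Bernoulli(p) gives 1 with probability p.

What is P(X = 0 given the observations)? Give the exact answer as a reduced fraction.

P(X = 0 | obs) = 277/496

Enumerate traces; 48 have nonzero weight after conditioning:
  (Z=0, X=0, U=2, Y=0, W=0) weight 16/1323
  (Z=0, X=0, U=2, Y=0, W=1) weight 4/441
  (Z=0, X=0, U=2, Y=1, W=0) weight 4/441
  (Z=0, X=0, U=2, Y=1, W=1) weight 1/147
  (Z=0, X=0, U=2, Y=2, W=0) weight 4/441
  (Z=0, X=0, U=2, Y=2, W=1) weight 1/147
  (Z=0, X=0, U=2, Y=3, W=0) weight 16/1323
  (Z=0, X=0, U=2, Y=3, W=1) weight 4/441
  (Z=0, X=1, U=1, Y=0, W=0) weight 4/441
  … 39 more
Group by X:
  weight(X=0) = 277/1323
  weight(X=1) = 73/441
Total weight = 277/1323 + 73/441 = 496/1323
P(X=0 | obs) = 277/1323 / 496/1323 = 277/496
P(X=1 | obs) = 73/441 / 496/1323 = 219/496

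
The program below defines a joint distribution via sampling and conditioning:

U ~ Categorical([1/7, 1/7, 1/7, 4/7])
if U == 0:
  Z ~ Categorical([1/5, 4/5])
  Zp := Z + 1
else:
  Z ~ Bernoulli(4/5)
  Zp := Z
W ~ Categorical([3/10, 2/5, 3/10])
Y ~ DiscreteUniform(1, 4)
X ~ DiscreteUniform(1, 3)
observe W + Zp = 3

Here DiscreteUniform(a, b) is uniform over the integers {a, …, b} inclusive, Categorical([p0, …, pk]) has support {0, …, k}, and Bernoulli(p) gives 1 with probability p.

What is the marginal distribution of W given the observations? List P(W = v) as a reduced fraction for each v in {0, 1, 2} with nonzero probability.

Enumerate traces; 60 have nonzero weight after conditioning:
  (U=0, Z=0, W=2, Y=1, X=1) weight 1/1400
  (U=0, Z=0, W=2, Y=1, X=2) weight 1/1400
  (U=0, Z=0, W=2, Y=1, X=3) weight 1/1400
  (U=0, Z=0, W=2, Y=2, X=1) weight 1/1400
  (U=0, Z=0, W=2, Y=2, X=2) weight 1/1400
  (U=0, Z=0, W=2, Y=2, X=3) weight 1/1400
  (U=0, Z=0, W=2, Y=3, X=1) weight 1/1400
  (U=0, Z=0, W=2, Y=3, X=2) weight 1/1400
  (U=0, Z=1, W=1, Y=1, X=1) weight 2/525
  … 51 more
Group by W:
  weight(W=1) = 8/175
  weight(W=2) = 3/14
Total weight = 8/175 + 3/14 = 13/50
P(W=1 | obs) = 8/175 / 13/50 = 16/91
P(W=2 | obs) = 3/14 / 13/50 = 75/91

P(W=1) = 16/91, P(W=2) = 75/91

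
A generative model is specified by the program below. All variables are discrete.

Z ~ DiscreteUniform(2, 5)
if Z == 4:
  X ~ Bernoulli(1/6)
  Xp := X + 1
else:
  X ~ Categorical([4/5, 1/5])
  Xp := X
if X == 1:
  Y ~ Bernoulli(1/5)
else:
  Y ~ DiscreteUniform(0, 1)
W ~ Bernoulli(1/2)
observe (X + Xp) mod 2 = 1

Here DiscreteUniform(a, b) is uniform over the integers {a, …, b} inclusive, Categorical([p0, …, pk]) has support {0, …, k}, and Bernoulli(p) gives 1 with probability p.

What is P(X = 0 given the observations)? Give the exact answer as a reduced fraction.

P(X = 0 | obs) = 5/6

Enumerate traces; 8 have nonzero weight after conditioning:
  (Z=4, X=0, Y=0, W=0) weight 5/96
  (Z=4, X=0, Y=0, W=1) weight 5/96
  (Z=4, X=0, Y=1, W=0) weight 5/96
  (Z=4, X=0, Y=1, W=1) weight 5/96
  (Z=4, X=1, Y=0, W=0) weight 1/60
  (Z=4, X=1, Y=0, W=1) weight 1/60
  (Z=4, X=1, Y=1, W=0) weight 1/240
  (Z=4, X=1, Y=1, W=1) weight 1/240
Group by X:
  weight(X=0) = 5/24
  weight(X=1) = 1/24
Total weight = 5/24 + 1/24 = 1/4
P(X=0 | obs) = 5/24 / 1/4 = 5/6
P(X=1 | obs) = 1/24 / 1/4 = 1/6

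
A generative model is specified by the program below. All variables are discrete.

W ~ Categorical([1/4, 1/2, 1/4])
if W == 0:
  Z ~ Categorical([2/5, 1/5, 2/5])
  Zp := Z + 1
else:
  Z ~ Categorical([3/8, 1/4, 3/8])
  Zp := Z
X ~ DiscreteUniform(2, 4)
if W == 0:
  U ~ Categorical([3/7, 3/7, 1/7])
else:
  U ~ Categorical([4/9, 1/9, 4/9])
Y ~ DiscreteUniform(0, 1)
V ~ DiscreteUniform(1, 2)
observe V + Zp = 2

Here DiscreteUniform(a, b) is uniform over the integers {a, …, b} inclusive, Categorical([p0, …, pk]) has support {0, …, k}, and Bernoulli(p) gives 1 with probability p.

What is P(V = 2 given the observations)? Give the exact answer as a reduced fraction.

Enumerate traces; 90 have nonzero weight after conditioning:
  (W=0, Z=0, X=2, U=0, Y=0, V=1) weight 1/280
  (W=0, Z=0, X=2, U=0, Y=1, V=1) weight 1/280
  (W=0, Z=0, X=2, U=1, Y=0, V=1) weight 1/280
  (W=0, Z=0, X=2, U=1, Y=1, V=1) weight 1/280
  (W=0, Z=0, X=2, U=2, Y=0, V=1) weight 1/840
  (W=0, Z=0, X=2, U=2, Y=1, V=1) weight 1/840
  (W=0, Z=0, X=3, U=0, Y=0, V=1) weight 1/280
  (W=0, Z=0, X=3, U=0, Y=1, V=1) weight 1/280
  (W=1, Z=0, X=2, U=0, Y=0, V=2) weight 1/144
  … 81 more
Group by V:
  weight(V=1) = 23/160
  weight(V=2) = 9/64
Total weight = 23/160 + 9/64 = 91/320
P(V=1 | obs) = 23/160 / 91/320 = 46/91
P(V=2 | obs) = 9/64 / 91/320 = 45/91

P(V = 2 | obs) = 45/91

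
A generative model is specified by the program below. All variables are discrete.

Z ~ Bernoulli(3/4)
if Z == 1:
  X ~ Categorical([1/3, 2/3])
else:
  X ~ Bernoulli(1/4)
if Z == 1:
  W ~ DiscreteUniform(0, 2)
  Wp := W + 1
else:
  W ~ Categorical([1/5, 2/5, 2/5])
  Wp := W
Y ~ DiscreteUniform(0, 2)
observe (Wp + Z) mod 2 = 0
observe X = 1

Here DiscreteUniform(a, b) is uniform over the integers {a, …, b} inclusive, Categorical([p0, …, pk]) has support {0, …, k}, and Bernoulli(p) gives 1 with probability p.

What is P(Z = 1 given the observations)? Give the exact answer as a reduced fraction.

P(Z = 1 | obs) = 80/89

Enumerate traces; 12 have nonzero weight after conditioning:
  (Z=0, X=1, W=0, Y=0) weight 1/240
  (Z=0, X=1, W=0, Y=1) weight 1/240
  (Z=0, X=1, W=0, Y=2) weight 1/240
  (Z=0, X=1, W=2, Y=0) weight 1/120
  (Z=0, X=1, W=2, Y=1) weight 1/120
  (Z=0, X=1, W=2, Y=2) weight 1/120
  (Z=1, X=1, W=0, Y=0) weight 1/18
  (Z=1, X=1, W=0, Y=1) weight 1/18
  … 4 more
Group by Z:
  weight(Z=0) = 3/80
  weight(Z=1) = 1/3
Total weight = 3/80 + 1/3 = 89/240
P(Z=0 | obs) = 3/80 / 89/240 = 9/89
P(Z=1 | obs) = 1/3 / 89/240 = 80/89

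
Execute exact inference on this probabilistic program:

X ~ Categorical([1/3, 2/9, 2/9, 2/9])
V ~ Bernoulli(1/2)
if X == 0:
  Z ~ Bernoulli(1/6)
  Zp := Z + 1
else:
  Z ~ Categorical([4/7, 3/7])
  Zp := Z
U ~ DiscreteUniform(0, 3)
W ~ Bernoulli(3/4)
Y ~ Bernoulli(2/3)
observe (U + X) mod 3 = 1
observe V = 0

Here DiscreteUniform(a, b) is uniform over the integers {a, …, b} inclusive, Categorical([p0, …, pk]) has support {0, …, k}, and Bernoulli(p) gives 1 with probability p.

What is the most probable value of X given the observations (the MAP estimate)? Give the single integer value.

argmax_v P(X = v | obs) = 1

Enumerate traces; 40 have nonzero weight after conditioning:
  (X=0, V=0, Z=0, U=1, W=0, Y=0) weight 5/1728
  (X=0, V=0, Z=0, U=1, W=0, Y=1) weight 5/864
  (X=0, V=0, Z=0, U=1, W=1, Y=0) weight 5/576
  (X=0, V=0, Z=0, U=1, W=1, Y=1) weight 5/288
  (X=0, V=0, Z=1, U=1, W=0, Y=0) weight 1/1728
  (X=0, V=0, Z=1, U=1, W=0, Y=1) weight 1/864
  (X=0, V=0, Z=1, U=1, W=1, Y=0) weight 1/576
  (X=0, V=0, Z=1, U=1, W=1, Y=1) weight 1/288
  (X=1, V=0, Z=0, U=0, W=0, Y=0) weight 1/756
  (X=2, V=0, Z=0, U=2, W=0, Y=0) weight 1/756
  … 30 more
Group by X:
  weight(X=0) = 1/24
  weight(X=1) = 1/18
  weight(X=2) = 1/36
  weight(X=3) = 1/36
Total weight = 1/24 + 1/18 + 1/36 + 1/36 = 11/72
P(X=0 | obs) = 1/24 / 11/72 = 3/11
P(X=1 | obs) = 1/18 / 11/72 = 4/11
P(X=2 | obs) = 1/36 / 11/72 = 2/11
P(X=3 | obs) = 1/36 / 11/72 = 2/11
argmax = 1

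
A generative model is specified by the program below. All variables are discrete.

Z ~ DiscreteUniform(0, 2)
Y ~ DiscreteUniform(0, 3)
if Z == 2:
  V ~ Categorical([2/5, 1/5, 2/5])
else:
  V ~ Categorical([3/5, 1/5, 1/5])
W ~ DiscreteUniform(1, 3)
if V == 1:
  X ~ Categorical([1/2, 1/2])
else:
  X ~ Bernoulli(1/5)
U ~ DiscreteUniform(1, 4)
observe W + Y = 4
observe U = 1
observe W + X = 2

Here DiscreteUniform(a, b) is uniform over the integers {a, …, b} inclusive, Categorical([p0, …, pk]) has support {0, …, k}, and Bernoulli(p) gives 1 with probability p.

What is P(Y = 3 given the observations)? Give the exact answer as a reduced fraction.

P(Y = 3 | obs) = 13/50

Enumerate traces; 18 have nonzero weight after conditioning:
  (Z=0, Y=2, V=0, W=2, X=0, U=1) weight 1/300
  (Z=0, Y=2, V=1, W=2, X=0, U=1) weight 1/1440
  (Z=0, Y=2, V=2, W=2, X=0, U=1) weight 1/900
  (Z=0, Y=3, V=0, W=1, X=1, U=1) weight 1/1200
  (Z=0, Y=3, V=1, W=1, X=1, U=1) weight 1/1440
  (Z=0, Y=3, V=2, W=1, X=1, U=1) weight 1/3600
  (Z=1, Y=2, V=0, W=2, X=0, U=1) weight 1/300
  (Z=1, Y=2, V=1, W=2, X=0, U=1) weight 1/1440
  … 10 more
Group by Y:
  weight(Y=2) = 37/2400
  weight(Y=3) = 13/2400
Total weight = 37/2400 + 13/2400 = 1/48
P(Y=2 | obs) = 37/2400 / 1/48 = 37/50
P(Y=3 | obs) = 13/2400 / 1/48 = 13/50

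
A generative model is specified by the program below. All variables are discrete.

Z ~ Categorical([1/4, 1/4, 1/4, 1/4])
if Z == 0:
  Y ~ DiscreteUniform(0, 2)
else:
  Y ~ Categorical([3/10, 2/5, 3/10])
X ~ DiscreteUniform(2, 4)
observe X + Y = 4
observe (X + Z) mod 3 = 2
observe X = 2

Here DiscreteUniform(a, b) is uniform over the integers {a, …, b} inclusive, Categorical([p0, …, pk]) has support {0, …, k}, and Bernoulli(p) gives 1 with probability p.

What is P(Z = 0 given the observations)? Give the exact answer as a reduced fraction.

Enumerate traces; 2 have nonzero weight after conditioning:
  (Z=0, Y=2, X=2) weight 1/36
  (Z=3, Y=2, X=2) weight 1/40
Group by Z:
  weight(Z=0) = 1/36
  weight(Z=3) = 1/40
Total weight = 1/36 + 1/40 = 19/360
P(Z=0 | obs) = 1/36 / 19/360 = 10/19
P(Z=3 | obs) = 1/40 / 19/360 = 9/19

P(Z = 0 | obs) = 10/19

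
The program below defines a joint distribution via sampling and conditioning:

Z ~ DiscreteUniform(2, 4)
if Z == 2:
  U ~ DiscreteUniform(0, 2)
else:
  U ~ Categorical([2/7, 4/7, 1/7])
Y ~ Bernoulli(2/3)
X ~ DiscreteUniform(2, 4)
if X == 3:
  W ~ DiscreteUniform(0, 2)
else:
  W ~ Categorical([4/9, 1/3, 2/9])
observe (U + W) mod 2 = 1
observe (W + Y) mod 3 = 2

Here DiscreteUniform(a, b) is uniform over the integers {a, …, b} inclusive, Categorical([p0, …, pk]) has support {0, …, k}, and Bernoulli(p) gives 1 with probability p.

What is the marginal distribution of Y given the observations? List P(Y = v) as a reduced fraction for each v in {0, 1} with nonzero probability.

Enumerate traces; 27 have nonzero weight after conditioning:
  (Z=2, U=0, Y=1, X=2, W=1) weight 2/243
  (Z=2, U=0, Y=1, X=3, W=1) weight 2/243
  (Z=2, U=0, Y=1, X=4, W=1) weight 2/243
  (Z=2, U=1, Y=0, X=2, W=2) weight 2/729
  (Z=2, U=1, Y=0, X=3, W=2) weight 1/243
  (Z=2, U=1, Y=0, X=4, W=2) weight 2/729
  (Z=2, U=2, Y=1, X=2, W=1) weight 2/243
  (Z=2, U=2, Y=1, X=3, W=1) weight 2/243
  … 19 more
Group by Y:
  weight(Y=0) = 31/729
  weight(Y=1) = 64/567
Total weight = 31/729 + 64/567 = 793/5103
P(Y=0 | obs) = 31/729 / 793/5103 = 217/793
P(Y=1 | obs) = 64/567 / 793/5103 = 576/793

P(Y=0) = 217/793, P(Y=1) = 576/793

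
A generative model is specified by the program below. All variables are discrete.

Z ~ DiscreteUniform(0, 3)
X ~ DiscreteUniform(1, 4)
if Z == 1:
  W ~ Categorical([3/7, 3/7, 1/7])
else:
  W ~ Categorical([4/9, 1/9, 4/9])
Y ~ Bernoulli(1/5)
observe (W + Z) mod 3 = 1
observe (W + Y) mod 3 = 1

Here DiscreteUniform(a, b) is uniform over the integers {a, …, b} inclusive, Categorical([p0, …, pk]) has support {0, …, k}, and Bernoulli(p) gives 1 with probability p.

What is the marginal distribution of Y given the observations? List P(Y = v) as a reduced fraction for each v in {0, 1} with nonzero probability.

Enumerate traces; 12 have nonzero weight after conditioning:
  (Z=0, X=1, W=1, Y=0) weight 1/180
  (Z=0, X=2, W=1, Y=0) weight 1/180
  (Z=0, X=3, W=1, Y=0) weight 1/180
  (Z=0, X=4, W=1, Y=0) weight 1/180
  (Z=1, X=1, W=0, Y=1) weight 3/560
  (Z=1, X=2, W=0, Y=1) weight 3/560
  (Z=1, X=3, W=0, Y=1) weight 3/560
  (Z=1, X=4, W=0, Y=1) weight 3/560
  … 4 more
Group by Y:
  weight(Y=0) = 2/45
  weight(Y=1) = 3/140
Total weight = 2/45 + 3/140 = 83/1260
P(Y=0 | obs) = 2/45 / 83/1260 = 56/83
P(Y=1 | obs) = 3/140 / 83/1260 = 27/83

P(Y=0) = 56/83, P(Y=1) = 27/83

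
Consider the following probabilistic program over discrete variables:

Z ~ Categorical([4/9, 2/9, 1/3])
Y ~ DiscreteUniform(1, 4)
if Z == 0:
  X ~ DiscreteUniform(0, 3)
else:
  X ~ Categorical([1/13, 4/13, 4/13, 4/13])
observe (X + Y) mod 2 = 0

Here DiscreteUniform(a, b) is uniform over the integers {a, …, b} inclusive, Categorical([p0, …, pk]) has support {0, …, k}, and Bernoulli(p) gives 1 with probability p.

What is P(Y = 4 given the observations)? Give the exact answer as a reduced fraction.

P(Y = 4 | obs) = 17/78

Enumerate traces; 24 have nonzero weight after conditioning:
  (Z=0, Y=1, X=1) weight 1/36
  (Z=0, Y=1, X=3) weight 1/36
  (Z=0, Y=2, X=0) weight 1/36
  (Z=0, Y=2, X=2) weight 1/36
  (Z=0, Y=3, X=1) weight 1/36
  (Z=0, Y=3, X=3) weight 1/36
  (Z=0, Y=4, X=0) weight 1/36
  (Z=0, Y=4, X=2) weight 1/36
  … 16 more
Group by Y:
  weight(Y=1) = 11/78
  weight(Y=2) = 17/156
  weight(Y=3) = 11/78
  weight(Y=4) = 17/156
Total weight = 11/78 + 17/156 + 11/78 + 17/156 = 1/2
P(Y=1 | obs) = 11/78 / 1/2 = 11/39
P(Y=2 | obs) = 17/156 / 1/2 = 17/78
P(Y=3 | obs) = 11/78 / 1/2 = 11/39
P(Y=4 | obs) = 17/156 / 1/2 = 17/78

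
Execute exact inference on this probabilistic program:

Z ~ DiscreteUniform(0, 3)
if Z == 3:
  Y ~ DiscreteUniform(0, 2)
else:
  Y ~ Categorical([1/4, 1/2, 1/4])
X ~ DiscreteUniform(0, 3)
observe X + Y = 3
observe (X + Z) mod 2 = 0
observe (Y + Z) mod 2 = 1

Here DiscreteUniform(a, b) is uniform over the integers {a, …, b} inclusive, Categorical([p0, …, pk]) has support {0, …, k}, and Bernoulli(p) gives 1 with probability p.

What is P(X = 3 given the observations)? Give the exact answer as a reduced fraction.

Enumerate traces; 6 have nonzero weight after conditioning:
  (Z=0, Y=1, X=2) weight 1/32
  (Z=1, Y=0, X=3) weight 1/64
  (Z=1, Y=2, X=1) weight 1/64
  (Z=2, Y=1, X=2) weight 1/32
  (Z=3, Y=0, X=3) weight 1/48
  (Z=3, Y=2, X=1) weight 1/48
Group by X:
  weight(X=1) = 7/192
  weight(X=2) = 1/16
  weight(X=3) = 7/192
Total weight = 7/192 + 1/16 + 7/192 = 13/96
P(X=1 | obs) = 7/192 / 13/96 = 7/26
P(X=2 | obs) = 1/16 / 13/96 = 6/13
P(X=3 | obs) = 7/192 / 13/96 = 7/26

P(X = 3 | obs) = 7/26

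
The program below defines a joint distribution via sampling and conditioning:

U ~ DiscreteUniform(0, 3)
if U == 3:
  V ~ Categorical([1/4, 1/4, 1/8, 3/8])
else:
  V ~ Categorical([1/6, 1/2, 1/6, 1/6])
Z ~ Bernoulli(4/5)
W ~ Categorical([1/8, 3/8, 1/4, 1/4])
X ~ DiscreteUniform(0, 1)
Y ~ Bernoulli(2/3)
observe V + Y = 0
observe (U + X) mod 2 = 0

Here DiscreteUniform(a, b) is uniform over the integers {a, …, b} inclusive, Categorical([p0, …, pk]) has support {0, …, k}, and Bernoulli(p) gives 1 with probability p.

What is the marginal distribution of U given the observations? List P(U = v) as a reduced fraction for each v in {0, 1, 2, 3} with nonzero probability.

Enumerate traces; 32 have nonzero weight after conditioning:
  (U=0, V=0, Z=0, W=0, X=0, Y=0) weight 1/5760
  (U=0, V=0, Z=0, W=1, X=0, Y=0) weight 1/1920
  (U=0, V=0, Z=0, W=2, X=0, Y=0) weight 1/2880
  (U=0, V=0, Z=0, W=3, X=0, Y=0) weight 1/2880
  (U=0, V=0, Z=1, W=0, X=0, Y=0) weight 1/1440
  (U=0, V=0, Z=1, W=1, X=0, Y=0) weight 1/480
  (U=0, V=0, Z=1, W=2, X=0, Y=0) weight 1/720
  (U=0, V=0, Z=1, W=3, X=0, Y=0) weight 1/720
  (U=1, V=0, Z=0, W=0, X=1, Y=0) weight 1/5760
  (U=2, V=0, Z=0, W=0, X=0, Y=0) weight 1/5760
  … 22 more
Group by U:
  weight(U=0) = 1/144
  weight(U=1) = 1/144
  weight(U=2) = 1/144
  weight(U=3) = 1/96
Total weight = 1/144 + 1/144 + 1/144 + 1/96 = 1/32
P(U=0 | obs) = 1/144 / 1/32 = 2/9
P(U=1 | obs) = 1/144 / 1/32 = 2/9
P(U=2 | obs) = 1/144 / 1/32 = 2/9
P(U=3 | obs) = 1/96 / 1/32 = 1/3

P(U=0) = 2/9, P(U=1) = 2/9, P(U=2) = 2/9, P(U=3) = 1/3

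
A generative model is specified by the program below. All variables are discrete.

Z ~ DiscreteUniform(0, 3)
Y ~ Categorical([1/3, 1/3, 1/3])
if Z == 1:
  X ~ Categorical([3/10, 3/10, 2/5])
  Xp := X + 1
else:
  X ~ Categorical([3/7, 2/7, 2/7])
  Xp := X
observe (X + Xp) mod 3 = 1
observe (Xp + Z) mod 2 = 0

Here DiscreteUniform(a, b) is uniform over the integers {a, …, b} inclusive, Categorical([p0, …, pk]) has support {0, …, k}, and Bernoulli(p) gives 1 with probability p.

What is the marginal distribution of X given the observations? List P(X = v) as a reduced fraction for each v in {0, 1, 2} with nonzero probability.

Enumerate traces; 9 have nonzero weight after conditioning:
  (Z=0, Y=0, X=2) weight 1/42
  (Z=0, Y=1, X=2) weight 1/42
  (Z=0, Y=2, X=2) weight 1/42
  (Z=1, Y=0, X=0) weight 1/40
  (Z=1, Y=1, X=0) weight 1/40
  (Z=1, Y=2, X=0) weight 1/40
  (Z=2, Y=0, X=2) weight 1/42
  (Z=2, Y=1, X=2) weight 1/42
  … 1 more
Group by X:
  weight(X=0) = 3/40
  weight(X=2) = 1/7
Total weight = 3/40 + 1/7 = 61/280
P(X=0 | obs) = 3/40 / 61/280 = 21/61
P(X=2 | obs) = 1/7 / 61/280 = 40/61

P(X=0) = 21/61, P(X=2) = 40/61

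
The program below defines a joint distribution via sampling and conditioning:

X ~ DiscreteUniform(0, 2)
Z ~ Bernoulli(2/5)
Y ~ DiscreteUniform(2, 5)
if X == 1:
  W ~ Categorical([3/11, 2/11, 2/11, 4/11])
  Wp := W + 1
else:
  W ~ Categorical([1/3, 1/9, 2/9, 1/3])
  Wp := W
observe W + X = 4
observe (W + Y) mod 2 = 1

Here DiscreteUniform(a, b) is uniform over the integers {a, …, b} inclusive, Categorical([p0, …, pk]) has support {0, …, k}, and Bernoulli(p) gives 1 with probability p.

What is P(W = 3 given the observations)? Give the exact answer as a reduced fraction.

Enumerate traces; 8 have nonzero weight after conditioning:
  (X=1, Z=0, Y=2, W=3) weight 1/55
  (X=1, Z=0, Y=4, W=3) weight 1/55
  (X=1, Z=1, Y=2, W=3) weight 2/165
  (X=1, Z=1, Y=4, W=3) weight 2/165
  (X=2, Z=0, Y=3, W=2) weight 1/90
  (X=2, Z=0, Y=5, W=2) weight 1/90
  (X=2, Z=1, Y=3, W=2) weight 1/135
  (X=2, Z=1, Y=5, W=2) weight 1/135
Group by W:
  weight(W=2) = 1/27
  weight(W=3) = 2/33
Total weight = 1/27 + 2/33 = 29/297
P(W=2 | obs) = 1/27 / 29/297 = 11/29
P(W=3 | obs) = 2/33 / 29/297 = 18/29

P(W = 3 | obs) = 18/29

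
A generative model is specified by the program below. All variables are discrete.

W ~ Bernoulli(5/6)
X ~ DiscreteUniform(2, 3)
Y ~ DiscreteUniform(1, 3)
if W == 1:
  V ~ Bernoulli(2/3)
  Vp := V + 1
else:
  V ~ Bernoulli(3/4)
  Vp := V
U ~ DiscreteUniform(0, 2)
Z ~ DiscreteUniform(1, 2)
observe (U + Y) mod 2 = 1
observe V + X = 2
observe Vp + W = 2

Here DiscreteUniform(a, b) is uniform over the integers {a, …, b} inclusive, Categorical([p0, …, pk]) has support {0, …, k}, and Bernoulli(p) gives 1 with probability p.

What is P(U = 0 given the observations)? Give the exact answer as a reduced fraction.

Enumerate traces; 10 have nonzero weight after conditioning:
  (W=1, X=2, Y=1, V=0, U=0, Z=1) weight 5/648
  (W=1, X=2, Y=1, V=0, U=0, Z=2) weight 5/648
  (W=1, X=2, Y=1, V=0, U=2, Z=1) weight 5/648
  (W=1, X=2, Y=1, V=0, U=2, Z=2) weight 5/648
  (W=1, X=2, Y=2, V=0, U=1, Z=1) weight 5/648
  (W=1, X=2, Y=2, V=0, U=1, Z=2) weight 5/648
  (W=1, X=2, Y=3, V=0, U=0, Z=1) weight 5/648
  (W=1, X=2, Y=3, V=0, U=0, Z=2) weight 5/648
  … 2 more
Group by U:
  weight(U=0) = 5/162
  weight(U=1) = 5/324
  weight(U=2) = 5/162
Total weight = 5/162 + 5/324 + 5/162 = 25/324
P(U=0 | obs) = 5/162 / 25/324 = 2/5
P(U=1 | obs) = 5/324 / 25/324 = 1/5
P(U=2 | obs) = 5/162 / 25/324 = 2/5

P(U = 0 | obs) = 2/5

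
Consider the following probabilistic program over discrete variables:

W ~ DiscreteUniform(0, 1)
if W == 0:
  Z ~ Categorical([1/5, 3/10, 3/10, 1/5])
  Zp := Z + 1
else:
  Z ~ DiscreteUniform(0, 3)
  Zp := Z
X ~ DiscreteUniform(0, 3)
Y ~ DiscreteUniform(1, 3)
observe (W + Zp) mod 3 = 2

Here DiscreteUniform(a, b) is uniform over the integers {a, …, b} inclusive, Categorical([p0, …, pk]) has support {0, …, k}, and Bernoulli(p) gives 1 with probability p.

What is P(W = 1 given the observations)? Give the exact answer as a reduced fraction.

P(W = 1 | obs) = 5/11

Enumerate traces; 24 have nonzero weight after conditioning:
  (W=0, Z=1, X=0, Y=1) weight 1/80
  (W=0, Z=1, X=0, Y=2) weight 1/80
  (W=0, Z=1, X=0, Y=3) weight 1/80
  (W=0, Z=1, X=1, Y=1) weight 1/80
  (W=0, Z=1, X=1, Y=2) weight 1/80
  (W=0, Z=1, X=1, Y=3) weight 1/80
  (W=0, Z=1, X=2, Y=1) weight 1/80
  (W=0, Z=1, X=2, Y=2) weight 1/80
  (W=1, Z=1, X=0, Y=1) weight 1/96
  … 15 more
Group by W:
  weight(W=0) = 3/20
  weight(W=1) = 1/8
Total weight = 3/20 + 1/8 = 11/40
P(W=0 | obs) = 3/20 / 11/40 = 6/11
P(W=1 | obs) = 1/8 / 11/40 = 5/11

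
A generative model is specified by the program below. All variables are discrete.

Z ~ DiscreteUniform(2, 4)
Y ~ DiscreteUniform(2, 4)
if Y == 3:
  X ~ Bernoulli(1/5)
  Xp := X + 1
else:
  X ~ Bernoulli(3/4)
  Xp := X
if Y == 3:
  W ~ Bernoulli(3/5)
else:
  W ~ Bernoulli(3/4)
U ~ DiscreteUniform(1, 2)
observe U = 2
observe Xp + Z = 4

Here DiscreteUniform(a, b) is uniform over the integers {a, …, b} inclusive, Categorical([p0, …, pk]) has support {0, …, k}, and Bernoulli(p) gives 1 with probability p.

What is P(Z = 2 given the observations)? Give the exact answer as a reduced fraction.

P(Z = 2 | obs) = 1/15

Enumerate traces; 12 have nonzero weight after conditioning:
  (Z=2, Y=3, X=1, W=0, U=2) weight 1/225
  (Z=2, Y=3, X=1, W=1, U=2) weight 1/150
  (Z=3, Y=2, X=1, W=0, U=2) weight 1/96
  (Z=3, Y=2, X=1, W=1, U=2) weight 1/32
  (Z=3, Y=3, X=0, W=0, U=2) weight 4/225
  (Z=3, Y=3, X=0, W=1, U=2) weight 2/75
  (Z=3, Y=4, X=1, W=0, U=2) weight 1/96
  (Z=3, Y=4, X=1, W=1, U=2) weight 1/32
  (Z=4, Y=2, X=0, W=0, U=2) weight 1/288
  … 3 more
Group by Z:
  weight(Z=2) = 1/90
  weight(Z=3) = 23/180
  weight(Z=4) = 1/36
Total weight = 1/90 + 23/180 + 1/36 = 1/6
P(Z=2 | obs) = 1/90 / 1/6 = 1/15
P(Z=3 | obs) = 23/180 / 1/6 = 23/30
P(Z=4 | obs) = 1/36 / 1/6 = 1/6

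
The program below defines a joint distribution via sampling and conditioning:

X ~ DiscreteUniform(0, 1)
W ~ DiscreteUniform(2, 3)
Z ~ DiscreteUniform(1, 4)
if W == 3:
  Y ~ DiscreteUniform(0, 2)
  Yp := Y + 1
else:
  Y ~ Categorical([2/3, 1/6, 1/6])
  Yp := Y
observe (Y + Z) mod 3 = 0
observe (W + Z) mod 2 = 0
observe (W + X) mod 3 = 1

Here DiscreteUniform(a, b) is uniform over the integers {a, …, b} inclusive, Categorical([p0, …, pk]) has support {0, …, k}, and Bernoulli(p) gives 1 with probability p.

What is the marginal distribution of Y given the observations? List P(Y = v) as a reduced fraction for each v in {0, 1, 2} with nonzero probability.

P(Y=0) = 1/2, P(Y=2) = 1/2

Enumerate traces; 2 have nonzero weight after conditioning:
  (X=1, W=3, Z=1, Y=2) weight 1/48
  (X=1, W=3, Z=3, Y=0) weight 1/48
Group by Y:
  weight(Y=0) = 1/48
  weight(Y=2) = 1/48
Total weight = 1/48 + 1/48 = 1/24
P(Y=0 | obs) = 1/48 / 1/24 = 1/2
P(Y=2 | obs) = 1/48 / 1/24 = 1/2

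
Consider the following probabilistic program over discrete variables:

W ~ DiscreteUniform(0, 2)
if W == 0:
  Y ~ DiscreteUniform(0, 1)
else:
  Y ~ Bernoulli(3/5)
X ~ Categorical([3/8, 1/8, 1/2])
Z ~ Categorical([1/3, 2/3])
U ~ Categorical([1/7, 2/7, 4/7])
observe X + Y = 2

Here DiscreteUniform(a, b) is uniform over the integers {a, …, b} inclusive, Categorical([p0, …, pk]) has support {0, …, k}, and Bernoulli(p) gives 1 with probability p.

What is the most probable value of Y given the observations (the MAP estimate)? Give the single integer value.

Enumerate traces; 36 have nonzero weight after conditioning:
  (W=0, Y=0, X=2, Z=0, U=0) weight 1/252
  (W=0, Y=0, X=2, Z=0, U=1) weight 1/126
  (W=0, Y=0, X=2, Z=0, U=2) weight 1/63
  (W=0, Y=0, X=2, Z=1, U=0) weight 1/126
  (W=0, Y=0, X=2, Z=1, U=1) weight 1/63
  (W=0, Y=0, X=2, Z=1, U=2) weight 2/63
  (W=0, Y=1, X=1, Z=0, U=0) weight 1/1008
  (W=0, Y=1, X=1, Z=0, U=1) weight 1/504
  … 28 more
Group by Y:
  weight(Y=0) = 13/60
  weight(Y=1) = 17/240
Total weight = 13/60 + 17/240 = 23/80
P(Y=0 | obs) = 13/60 / 23/80 = 52/69
P(Y=1 | obs) = 17/240 / 23/80 = 17/69
argmax = 0

argmax_v P(Y = v | obs) = 0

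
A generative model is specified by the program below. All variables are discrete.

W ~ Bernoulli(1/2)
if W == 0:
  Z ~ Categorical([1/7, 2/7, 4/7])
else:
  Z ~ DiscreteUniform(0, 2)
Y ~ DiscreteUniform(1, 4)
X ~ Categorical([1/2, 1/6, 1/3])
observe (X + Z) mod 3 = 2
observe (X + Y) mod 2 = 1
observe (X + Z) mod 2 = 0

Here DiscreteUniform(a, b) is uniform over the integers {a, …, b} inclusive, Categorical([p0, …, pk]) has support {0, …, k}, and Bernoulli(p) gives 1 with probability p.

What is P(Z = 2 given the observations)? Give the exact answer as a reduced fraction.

Enumerate traces; 12 have nonzero weight after conditioning:
  (W=0, Z=0, Y=1, X=2) weight 1/168
  (W=0, Z=0, Y=3, X=2) weight 1/168
  (W=0, Z=1, Y=2, X=1) weight 1/168
  (W=0, Z=1, Y=4, X=1) weight 1/168
  (W=0, Z=2, Y=1, X=0) weight 1/28
  (W=0, Z=2, Y=3, X=0) weight 1/28
  (W=1, Z=0, Y=1, X=2) weight 1/72
  (W=1, Z=0, Y=3, X=2) weight 1/72
  … 4 more
Group by Z:
  weight(Z=0) = 5/126
  weight(Z=1) = 13/504
  weight(Z=2) = 19/168
Total weight = 5/126 + 13/504 + 19/168 = 5/28
P(Z=0 | obs) = 5/126 / 5/28 = 2/9
P(Z=1 | obs) = 13/504 / 5/28 = 13/90
P(Z=2 | obs) = 19/168 / 5/28 = 19/30

P(Z = 2 | obs) = 19/30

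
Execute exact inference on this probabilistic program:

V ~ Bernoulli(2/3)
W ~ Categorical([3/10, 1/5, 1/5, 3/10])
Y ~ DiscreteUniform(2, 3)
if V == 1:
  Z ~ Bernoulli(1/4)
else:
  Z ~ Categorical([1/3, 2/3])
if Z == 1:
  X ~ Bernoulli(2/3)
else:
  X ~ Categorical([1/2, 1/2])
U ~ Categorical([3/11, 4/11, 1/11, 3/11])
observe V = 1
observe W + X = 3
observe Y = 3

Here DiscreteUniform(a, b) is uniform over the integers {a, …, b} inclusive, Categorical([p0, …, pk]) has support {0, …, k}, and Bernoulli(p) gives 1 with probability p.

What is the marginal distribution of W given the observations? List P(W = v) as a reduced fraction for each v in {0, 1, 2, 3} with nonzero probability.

Enumerate traces; 16 have nonzero weight after conditioning:
  (V=1, W=2, Y=3, Z=0, X=1, U=0) weight 3/440
  (V=1, W=2, Y=3, Z=0, X=1, U=1) weight 1/110
  (V=1, W=2, Y=3, Z=0, X=1, U=2) weight 1/440
  (V=1, W=2, Y=3, Z=0, X=1, U=3) weight 3/440
  (V=1, W=2, Y=3, Z=1, X=1, U=0) weight 1/330
  (V=1, W=2, Y=3, Z=1, X=1, U=1) weight 2/495
  (V=1, W=2, Y=3, Z=1, X=1, U=2) weight 1/990
  (V=1, W=2, Y=3, Z=1, X=1, U=3) weight 1/330
  (V=1, W=3, Y=3, Z=0, X=0, U=0) weight 9/880
  … 7 more
Group by W:
  weight(W=2) = 13/360
  weight(W=3) = 11/240
Total weight = 13/360 + 11/240 = 59/720
P(W=2 | obs) = 13/360 / 59/720 = 26/59
P(W=3 | obs) = 11/240 / 59/720 = 33/59

P(W=2) = 26/59, P(W=3) = 33/59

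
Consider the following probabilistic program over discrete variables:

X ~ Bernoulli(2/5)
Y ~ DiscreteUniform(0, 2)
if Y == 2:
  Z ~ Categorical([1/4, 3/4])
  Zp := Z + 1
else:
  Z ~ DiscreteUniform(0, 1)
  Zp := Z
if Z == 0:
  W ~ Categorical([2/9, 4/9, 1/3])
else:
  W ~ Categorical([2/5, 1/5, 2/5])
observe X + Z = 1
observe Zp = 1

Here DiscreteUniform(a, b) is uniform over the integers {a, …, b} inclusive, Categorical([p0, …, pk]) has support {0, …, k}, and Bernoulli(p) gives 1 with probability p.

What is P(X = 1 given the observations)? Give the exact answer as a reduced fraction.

Enumerate traces; 9 have nonzero weight after conditioning:
  (X=0, Y=0, Z=1, W=0) weight 1/25
  (X=0, Y=0, Z=1, W=1) weight 1/50
  (X=0, Y=0, Z=1, W=2) weight 1/25
  (X=0, Y=1, Z=1, W=0) weight 1/25
  (X=0, Y=1, Z=1, W=1) weight 1/50
  (X=0, Y=1, Z=1, W=2) weight 1/25
  (X=1, Y=2, Z=0, W=0) weight 1/135
  (X=1, Y=2, Z=0, W=1) weight 2/135
  … 1 more
Group by X:
  weight(X=0) = 1/5
  weight(X=1) = 1/30
Total weight = 1/5 + 1/30 = 7/30
P(X=0 | obs) = 1/5 / 7/30 = 6/7
P(X=1 | obs) = 1/30 / 7/30 = 1/7

P(X = 1 | obs) = 1/7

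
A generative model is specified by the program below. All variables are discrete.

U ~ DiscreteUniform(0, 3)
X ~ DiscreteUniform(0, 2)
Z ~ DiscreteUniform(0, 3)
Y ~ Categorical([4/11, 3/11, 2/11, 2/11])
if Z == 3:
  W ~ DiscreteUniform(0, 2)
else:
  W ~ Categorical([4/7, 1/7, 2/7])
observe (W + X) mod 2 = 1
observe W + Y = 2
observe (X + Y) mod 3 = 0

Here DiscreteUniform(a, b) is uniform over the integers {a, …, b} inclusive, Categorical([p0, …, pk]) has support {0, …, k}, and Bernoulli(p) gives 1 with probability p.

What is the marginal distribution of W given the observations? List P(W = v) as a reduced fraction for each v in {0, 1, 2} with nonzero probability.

Enumerate traces; 32 have nonzero weight after conditioning:
  (U=0, X=1, Z=0, Y=2, W=0) weight 1/462
  (U=0, X=1, Z=1, Y=2, W=0) weight 1/462
  (U=0, X=1, Z=2, Y=2, W=0) weight 1/462
  (U=0, X=1, Z=3, Y=2, W=0) weight 1/792
  (U=0, X=2, Z=0, Y=1, W=1) weight 1/1232
  (U=0, X=2, Z=1, Y=1, W=1) weight 1/1232
  (U=0, X=2, Z=2, Y=1, W=1) weight 1/1232
  (U=0, X=2, Z=3, Y=1, W=1) weight 1/528
  … 24 more
Group by W:
  weight(W=0) = 43/1386
  weight(W=1) = 4/231
Total weight = 43/1386 + 4/231 = 67/1386
P(W=0 | obs) = 43/1386 / 67/1386 = 43/67
P(W=1 | obs) = 4/231 / 67/1386 = 24/67

P(W=0) = 43/67, P(W=1) = 24/67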